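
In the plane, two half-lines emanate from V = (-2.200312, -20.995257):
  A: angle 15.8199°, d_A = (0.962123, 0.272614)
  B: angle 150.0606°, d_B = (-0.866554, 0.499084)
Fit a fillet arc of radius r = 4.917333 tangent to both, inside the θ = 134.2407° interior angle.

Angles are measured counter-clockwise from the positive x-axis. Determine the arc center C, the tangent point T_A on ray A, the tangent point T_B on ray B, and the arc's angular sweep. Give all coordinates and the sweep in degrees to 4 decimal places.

bisector direction at 82.9403° = (0.122904,0.992419)
center distance |VC| = r/sin(θ/2) = 4.917333/sin(67.1204°) = 5.337249
C = V + |VC|·bis = (-1.5443,-15.6985)
T_A = V + ((C−V)·d_A)·d_A = V + 2.0751·d_A = (-0.2038,-20.4296)
T_B = V + ((C−V)·d_B)·d_B = V + 2.0751·d_B = (-3.9985,-19.9596)
sweep = 180° − θ = 45.7593°

center=(-1.5443,-15.6985) T_A=(-0.2038,-20.4296) T_B=(-3.9985,-19.9596) sweep=45.7593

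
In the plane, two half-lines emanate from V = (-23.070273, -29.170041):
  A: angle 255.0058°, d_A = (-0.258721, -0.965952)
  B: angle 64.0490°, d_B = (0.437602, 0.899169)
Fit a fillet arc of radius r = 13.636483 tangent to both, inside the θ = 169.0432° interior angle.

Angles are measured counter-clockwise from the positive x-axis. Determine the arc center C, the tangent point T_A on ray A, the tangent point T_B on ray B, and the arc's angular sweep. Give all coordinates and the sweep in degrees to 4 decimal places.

bisector direction at 339.5274° = (0.936840,-0.349759)
center distance |VC| = r/sin(θ/2) = 13.636483/sin(84.5216°) = 13.699057
C = V + |VC|·bis = (-10.2365,-33.9614)
T_A = V + ((C−V)·d_A)·d_A = V + 1.3079·d_A = (-23.4086,-30.4334)
T_B = V + ((C−V)·d_B)·d_B = V + 1.3079·d_B = (-22.4980,-27.9941)
sweep = 180° − θ = 10.9568°

center=(-10.2365,-33.9614) T_A=(-23.4086,-30.4334) T_B=(-22.4980,-27.9941) sweep=10.9568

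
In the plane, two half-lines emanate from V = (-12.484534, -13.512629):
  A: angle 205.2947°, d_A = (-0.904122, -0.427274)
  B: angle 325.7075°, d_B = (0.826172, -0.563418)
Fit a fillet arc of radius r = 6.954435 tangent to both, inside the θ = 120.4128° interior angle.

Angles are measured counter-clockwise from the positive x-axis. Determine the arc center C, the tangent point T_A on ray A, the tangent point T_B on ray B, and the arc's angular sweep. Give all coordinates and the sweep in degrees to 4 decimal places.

bisector direction at 265.5011° = (-0.078440,-0.996919)
center distance |VC| = r/sin(θ/2) = 6.954435/sin(60.2064°) = 8.013675
C = V + |VC|·bis = (-13.1131,-21.5016)
T_A = V + ((C−V)·d_A)·d_A = V + 3.9818·d_A = (-16.0846,-15.2140)
T_B = V + ((C−V)·d_B)·d_B = V + 3.9818·d_B = (-9.1949,-15.7561)
sweep = 180° − θ = 59.5872°

center=(-13.1131,-21.5016) T_A=(-16.0846,-15.2140) T_B=(-9.1949,-15.7561) sweep=59.5872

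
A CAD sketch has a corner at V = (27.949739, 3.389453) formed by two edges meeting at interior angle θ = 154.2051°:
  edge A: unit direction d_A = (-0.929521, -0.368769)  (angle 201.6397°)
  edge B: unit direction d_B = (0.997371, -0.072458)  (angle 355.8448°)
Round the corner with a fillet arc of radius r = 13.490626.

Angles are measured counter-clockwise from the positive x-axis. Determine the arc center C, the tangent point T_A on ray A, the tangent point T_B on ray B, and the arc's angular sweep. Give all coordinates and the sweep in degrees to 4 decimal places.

center=(30.0532,-10.2895) T_A=(25.0783,2.2503) T_B=(31.0308,3.1656) sweep=25.7949

bisector direction at 278.7423° = (0.151990,-0.988382)
center distance |VC| = r/sin(θ/2) = 13.490626/sin(77.1025°) = 13.839788
C = V + |VC|·bis = (30.0532,-10.2895)
T_A = V + ((C−V)·d_A)·d_A = V + 3.0891·d_A = (25.0783,2.2503)
T_B = V + ((C−V)·d_B)·d_B = V + 3.0891·d_B = (31.0308,3.1656)
sweep = 180° − θ = 25.7949°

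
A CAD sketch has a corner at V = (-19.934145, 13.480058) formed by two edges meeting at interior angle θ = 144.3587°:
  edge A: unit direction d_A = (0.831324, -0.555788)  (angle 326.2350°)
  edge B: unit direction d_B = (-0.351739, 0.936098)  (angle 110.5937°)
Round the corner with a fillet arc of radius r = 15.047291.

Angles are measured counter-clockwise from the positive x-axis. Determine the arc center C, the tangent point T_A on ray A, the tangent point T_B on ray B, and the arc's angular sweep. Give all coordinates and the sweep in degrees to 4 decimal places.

center=(-7.5498,23.3008) T_A=(-15.9129,10.7916) T_B=(-21.6356,18.0081) sweep=35.6413

bisector direction at 38.4144° = (0.783538,0.621344)
center distance |VC| = r/sin(θ/2) = 15.047291/sin(72.1793°) = 15.805660
C = V + |VC|·bis = (-7.5498,23.3008)
T_A = V + ((C−V)·d_A)·d_A = V + 4.8371·d_A = (-15.9129,10.7916)
T_B = V + ((C−V)·d_B)·d_B = V + 4.8371·d_B = (-21.6356,18.0081)
sweep = 180° − θ = 35.6413°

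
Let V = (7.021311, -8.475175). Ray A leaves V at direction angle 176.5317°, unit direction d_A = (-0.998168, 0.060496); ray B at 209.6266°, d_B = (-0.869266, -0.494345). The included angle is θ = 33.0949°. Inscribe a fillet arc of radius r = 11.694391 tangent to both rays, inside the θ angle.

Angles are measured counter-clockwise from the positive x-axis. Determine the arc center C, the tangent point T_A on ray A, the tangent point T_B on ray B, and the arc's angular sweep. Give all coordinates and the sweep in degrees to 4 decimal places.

bisector direction at 193.0792° = (-0.974058,-0.226297)
center distance |VC| = r/sin(θ/2) = 11.694391/sin(16.5475°) = 41.060425
C = V + |VC|·bis = (-32.9739,-17.7670)
T_A = V + ((C−V)·d_A)·d_A = V + 39.3599·d_A = (-32.2665,-6.0940)
T_B = V + ((C−V)·d_B)·d_B = V + 39.3599·d_B = (-27.1929,-27.9326)
sweep = 180° − θ = 146.9051°

center=(-32.9739,-17.7670) T_A=(-32.2665,-6.0940) T_B=(-27.1929,-27.9326) sweep=146.9051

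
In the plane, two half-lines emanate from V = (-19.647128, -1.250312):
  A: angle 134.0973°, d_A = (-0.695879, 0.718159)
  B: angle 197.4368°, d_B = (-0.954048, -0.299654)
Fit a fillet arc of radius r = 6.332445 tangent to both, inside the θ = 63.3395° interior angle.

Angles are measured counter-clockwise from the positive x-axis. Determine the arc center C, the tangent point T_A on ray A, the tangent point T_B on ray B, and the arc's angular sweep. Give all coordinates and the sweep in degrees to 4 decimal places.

center=(-31.3382,1.7151) T_A=(-26.7905,6.1217) T_B=(-29.4406,-4.3263) sweep=116.6605

bisector direction at 165.7670° = (-0.969304,0.245865)
center distance |VC| = r/sin(θ/2) = 6.332445/sin(31.6698°) = 12.061286
C = V + |VC|·bis = (-31.3382,1.7151)
T_A = V + ((C−V)·d_A)·d_A = V + 10.2652·d_A = (-26.7905,6.1217)
T_B = V + ((C−V)·d_B)·d_B = V + 10.2652·d_B = (-29.4406,-4.3263)
sweep = 180° − θ = 116.6605°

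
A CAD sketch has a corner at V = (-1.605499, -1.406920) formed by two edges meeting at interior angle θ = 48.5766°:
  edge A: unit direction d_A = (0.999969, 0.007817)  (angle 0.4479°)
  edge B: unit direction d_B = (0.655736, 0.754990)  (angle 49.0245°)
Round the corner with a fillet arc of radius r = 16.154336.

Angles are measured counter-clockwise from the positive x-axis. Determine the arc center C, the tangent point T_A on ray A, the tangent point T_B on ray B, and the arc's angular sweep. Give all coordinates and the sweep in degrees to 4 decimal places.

center=(34.0645,15.0268) T_A=(34.1908,-1.1271) T_B=(21.8681,25.6197) sweep=131.4234

bisector direction at 24.7362° = (0.908244,0.418441)
center distance |VC| = r/sin(θ/2) = 16.154336/sin(24.2883°) = 39.273589
C = V + |VC|·bis = (34.0645,15.0268)
T_A = V + ((C−V)·d_A)·d_A = V + 35.7974·d_A = (34.1908,-1.1271)
T_B = V + ((C−V)·d_B)·d_B = V + 35.7974·d_B = (21.8681,25.6197)
sweep = 180° − θ = 131.4234°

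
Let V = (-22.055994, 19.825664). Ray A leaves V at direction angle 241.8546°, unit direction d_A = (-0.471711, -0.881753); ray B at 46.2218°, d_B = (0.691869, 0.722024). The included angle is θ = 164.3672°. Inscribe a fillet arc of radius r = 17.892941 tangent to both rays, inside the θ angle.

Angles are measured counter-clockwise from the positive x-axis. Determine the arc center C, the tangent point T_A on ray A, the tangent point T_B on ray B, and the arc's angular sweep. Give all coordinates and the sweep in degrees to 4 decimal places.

bisector direction at 324.0382° = (0.809409,-0.587246)
center distance |VC| = r/sin(θ/2) = 17.892941/sin(82.1836°) = 18.060744
C = V + |VC|·bis = (-7.4375,9.2196)
T_A = V + ((C−V)·d_A)·d_A = V + 2.4562·d_A = (-23.2146,17.6599)
T_B = V + ((C−V)·d_B)·d_B = V + 2.4562·d_B = (-20.3566,21.5991)
sweep = 180° − θ = 15.6328°

center=(-7.4375,9.2196) T_A=(-23.2146,17.6599) T_B=(-20.3566,21.5991) sweep=15.6328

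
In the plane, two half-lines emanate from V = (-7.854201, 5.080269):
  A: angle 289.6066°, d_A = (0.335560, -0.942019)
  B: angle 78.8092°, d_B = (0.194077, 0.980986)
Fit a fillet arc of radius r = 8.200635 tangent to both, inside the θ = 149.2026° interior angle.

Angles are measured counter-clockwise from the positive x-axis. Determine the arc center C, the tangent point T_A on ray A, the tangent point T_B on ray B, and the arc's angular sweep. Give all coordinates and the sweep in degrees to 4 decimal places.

bisector direction at 4.2079° = (0.997304,0.073376)
center distance |VC| = r/sin(θ/2) = 8.200635/sin(74.6013°) = 8.505988
C = V + |VC|·bis = (0.6289,5.7044)
T_A = V + ((C−V)·d_A)·d_A = V + 2.2586·d_A = (-7.0963,2.9526)
T_B = V + ((C−V)·d_B)·d_B = V + 2.2586·d_B = (-7.4159,7.2960)
sweep = 180° − θ = 30.7974°

center=(0.6289,5.7044) T_A=(-7.0963,2.9526) T_B=(-7.4159,7.2960) sweep=30.7974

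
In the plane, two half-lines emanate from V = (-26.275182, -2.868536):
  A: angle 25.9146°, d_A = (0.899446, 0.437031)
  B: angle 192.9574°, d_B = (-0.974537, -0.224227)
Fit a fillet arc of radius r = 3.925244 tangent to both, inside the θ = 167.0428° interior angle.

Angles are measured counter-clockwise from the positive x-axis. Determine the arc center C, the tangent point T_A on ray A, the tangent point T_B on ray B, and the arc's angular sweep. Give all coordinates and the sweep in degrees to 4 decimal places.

bisector direction at 109.4360° = (-0.332754,0.943014)
center distance |VC| = r/sin(θ/2) = 3.925244/sin(83.5214°) = 3.950471
C = V + |VC|·bis = (-27.5897,0.8568)
T_A = V + ((C−V)·d_A)·d_A = V + 0.4457·d_A = (-25.8743,-2.6737)
T_B = V + ((C−V)·d_B)·d_B = V + 0.4457·d_B = (-26.7096,-2.9685)
sweep = 180° − θ = 12.9572°

center=(-27.5897,0.8568) T_A=(-25.8743,-2.6737) T_B=(-26.7096,-2.9685) sweep=12.9572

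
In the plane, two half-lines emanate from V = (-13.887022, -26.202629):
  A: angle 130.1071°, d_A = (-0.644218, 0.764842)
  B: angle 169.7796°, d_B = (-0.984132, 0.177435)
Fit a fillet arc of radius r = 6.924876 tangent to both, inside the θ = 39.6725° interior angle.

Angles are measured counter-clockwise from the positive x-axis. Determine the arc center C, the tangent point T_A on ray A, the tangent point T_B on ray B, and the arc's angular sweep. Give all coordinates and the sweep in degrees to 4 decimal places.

bisector direction at 149.9434° = (-0.865531,0.500856)
center distance |VC| = r/sin(θ/2) = 6.924876/sin(19.8362°) = 20.407309
C = V + |VC|·bis = (-31.5502,-15.9815)
T_A = V + ((C−V)·d_A)·d_A = V + 19.1965·d_A = (-26.2537,-11.5204)
T_B = V + ((C−V)·d_B)·d_B = V + 19.1965·d_B = (-32.7789,-22.7965)
sweep = 180° − θ = 140.3275°

center=(-31.5502,-15.9815) T_A=(-26.2537,-11.5204) T_B=(-32.7789,-22.7965) sweep=140.3275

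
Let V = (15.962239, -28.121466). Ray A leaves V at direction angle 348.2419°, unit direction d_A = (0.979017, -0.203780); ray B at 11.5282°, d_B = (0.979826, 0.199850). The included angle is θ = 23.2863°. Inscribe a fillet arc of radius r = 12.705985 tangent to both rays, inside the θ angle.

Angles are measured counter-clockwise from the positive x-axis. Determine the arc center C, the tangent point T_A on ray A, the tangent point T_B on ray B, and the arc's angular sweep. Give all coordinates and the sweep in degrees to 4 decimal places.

center=(78.9205,-28.2478) T_A=(76.3313,-40.6871) T_B=(76.3812,-15.7981) sweep=156.7137

bisector direction at 359.8850° = (0.999998,-0.002006)
center distance |VC| = r/sin(θ/2) = 12.705985/sin(11.6432°) = 62.958391
C = V + |VC|·bis = (78.9205,-28.2478)
T_A = V + ((C−V)·d_A)·d_A = V + 61.6629·d_A = (76.3313,-40.6871)
T_B = V + ((C−V)·d_B)·d_B = V + 61.6629·d_B = (76.3812,-15.7981)
sweep = 180° − θ = 156.7137°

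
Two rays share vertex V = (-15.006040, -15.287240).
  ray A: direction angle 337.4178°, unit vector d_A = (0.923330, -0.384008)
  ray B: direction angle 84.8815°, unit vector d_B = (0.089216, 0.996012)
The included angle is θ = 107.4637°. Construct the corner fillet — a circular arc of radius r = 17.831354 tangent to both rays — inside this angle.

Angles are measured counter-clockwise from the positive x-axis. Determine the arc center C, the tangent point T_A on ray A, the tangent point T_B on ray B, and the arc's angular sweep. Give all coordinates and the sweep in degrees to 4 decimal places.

bisector direction at 31.1497° = (0.855819,0.517275)
center distance |VC| = r/sin(θ/2) = 17.831354/sin(53.7319°) = 22.116209
C = V + |VC|·bis = (3.9214,-3.8471)
T_A = V + ((C−V)·d_A)·d_A = V + 13.0832·d_A = (-2.9260,-20.3113)
T_B = V + ((C−V)·d_B)·d_B = V + 13.0832·d_B = (-13.8388,-2.2562)
sweep = 180° − θ = 72.5363°

center=(3.9214,-3.8471) T_A=(-2.9260,-20.3113) T_B=(-13.8388,-2.2562) sweep=72.5363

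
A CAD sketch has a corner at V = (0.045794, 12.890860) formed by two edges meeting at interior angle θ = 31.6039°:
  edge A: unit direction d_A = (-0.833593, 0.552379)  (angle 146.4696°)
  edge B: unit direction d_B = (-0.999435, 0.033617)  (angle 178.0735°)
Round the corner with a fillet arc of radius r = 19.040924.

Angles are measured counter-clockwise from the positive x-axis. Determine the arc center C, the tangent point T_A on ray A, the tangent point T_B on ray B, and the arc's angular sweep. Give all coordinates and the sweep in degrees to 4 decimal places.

bisector direction at 162.2716° = (-0.952510,0.304506)
center distance |VC| = r/sin(θ/2) = 19.040924/sin(15.8019°) = 69.922936
C = V + |VC|·bis = (-66.5565,34.1828)
T_A = V + ((C−V)·d_A)·d_A = V + 67.2805·d_A = (-56.0387,50.0552)
T_B = V + ((C−V)·d_B)·d_B = V + 67.2805·d_B = (-67.1966,15.1527)
sweep = 180° − θ = 148.3961°

center=(-66.5565,34.1828) T_A=(-56.0387,50.0552) T_B=(-67.1966,15.1527) sweep=148.3961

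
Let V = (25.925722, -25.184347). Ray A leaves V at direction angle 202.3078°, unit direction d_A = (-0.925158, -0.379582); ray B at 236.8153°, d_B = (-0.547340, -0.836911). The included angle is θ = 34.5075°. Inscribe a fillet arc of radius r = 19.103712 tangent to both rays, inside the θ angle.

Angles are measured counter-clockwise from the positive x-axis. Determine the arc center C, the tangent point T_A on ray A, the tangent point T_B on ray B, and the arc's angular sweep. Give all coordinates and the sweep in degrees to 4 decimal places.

center=(-23.7291,-66.2063) T_A=(-30.9806,-48.5324) T_B=(-7.7410,-76.6625) sweep=145.4925

bisector direction at 219.5616° = (-0.770941,-0.636907)
center distance |VC| = r/sin(θ/2) = 19.103712/sin(17.2538°) = 64.408123
C = V + |VC|·bis = (-23.7291,-66.2063)
T_A = V + ((C−V)·d_A)·d_A = V + 61.5098·d_A = (-30.9806,-48.5324)
T_B = V + ((C−V)·d_B)·d_B = V + 61.5098·d_B = (-7.7410,-76.6625)
sweep = 180° − θ = 145.4925°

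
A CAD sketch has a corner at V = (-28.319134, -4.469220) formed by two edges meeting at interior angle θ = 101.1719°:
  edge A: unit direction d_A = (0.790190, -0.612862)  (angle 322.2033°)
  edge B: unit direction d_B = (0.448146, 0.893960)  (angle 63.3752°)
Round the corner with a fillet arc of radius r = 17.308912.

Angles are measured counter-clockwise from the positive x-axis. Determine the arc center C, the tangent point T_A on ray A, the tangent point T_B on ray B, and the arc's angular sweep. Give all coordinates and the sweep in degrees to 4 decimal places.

center=(-6.4709,0.4903) T_A=(-17.0788,-13.1871) T_B=(-21.9443,8.2472) sweep=78.8281

bisector direction at 12.7892° = (0.975191,0.221366)
center distance |VC| = r/sin(θ/2) = 17.308912/sin(50.5859°) = 22.404099
C = V + |VC|·bis = (-6.4709,0.4903)
T_A = V + ((C−V)·d_A)·d_A = V + 14.2248·d_A = (-17.0788,-13.1871)
T_B = V + ((C−V)·d_B)·d_B = V + 14.2248·d_B = (-21.9443,8.2472)
sweep = 180° − θ = 78.8281°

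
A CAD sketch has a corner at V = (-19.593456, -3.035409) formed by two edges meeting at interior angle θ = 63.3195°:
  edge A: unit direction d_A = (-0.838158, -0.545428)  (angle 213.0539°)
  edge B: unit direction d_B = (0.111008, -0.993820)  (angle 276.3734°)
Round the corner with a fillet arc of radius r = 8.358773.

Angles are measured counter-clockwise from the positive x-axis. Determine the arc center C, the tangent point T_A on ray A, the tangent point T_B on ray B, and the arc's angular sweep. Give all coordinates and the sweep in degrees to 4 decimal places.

bisector direction at 244.7137° = (-0.427142,-0.904184)
center distance |VC| = r/sin(θ/2) = 8.358773/sin(31.6597°) = 15.925300
C = V + |VC|·bis = (-26.3958,-17.4348)
T_A = V + ((C−V)·d_A)·d_A = V + 13.5553·d_A = (-30.9549,-10.4288)
T_B = V + ((C−V)·d_B)·d_B = V + 13.5553·d_B = (-18.0887,-16.5069)
sweep = 180° − θ = 116.6805°

center=(-26.3958,-17.4348) T_A=(-30.9549,-10.4288) T_B=(-18.0887,-16.5069) sweep=116.6805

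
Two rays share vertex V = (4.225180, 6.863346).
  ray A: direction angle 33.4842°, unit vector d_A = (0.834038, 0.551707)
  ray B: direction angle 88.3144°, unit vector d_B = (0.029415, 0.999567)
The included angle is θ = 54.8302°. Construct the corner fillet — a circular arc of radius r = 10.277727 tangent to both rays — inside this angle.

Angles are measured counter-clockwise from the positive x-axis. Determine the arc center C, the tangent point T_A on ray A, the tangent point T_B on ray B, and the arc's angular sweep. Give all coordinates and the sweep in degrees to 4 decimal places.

bisector direction at 60.8993° = (0.486346,0.873766)
center distance |VC| = r/sin(θ/2) = 10.277727/sin(27.4151°) = 22.321837
C = V + |VC|·bis = (15.0813,26.3674)
T_A = V + ((C−V)·d_A)·d_A = V + 19.8150·d_A = (20.7516,17.7954)
T_B = V + ((C−V)·d_B)·d_B = V + 19.8150·d_B = (4.8080,26.6697)
sweep = 180° − θ = 125.1698°

center=(15.0813,26.3674) T_A=(20.7516,17.7954) T_B=(4.8080,26.6697) sweep=125.1698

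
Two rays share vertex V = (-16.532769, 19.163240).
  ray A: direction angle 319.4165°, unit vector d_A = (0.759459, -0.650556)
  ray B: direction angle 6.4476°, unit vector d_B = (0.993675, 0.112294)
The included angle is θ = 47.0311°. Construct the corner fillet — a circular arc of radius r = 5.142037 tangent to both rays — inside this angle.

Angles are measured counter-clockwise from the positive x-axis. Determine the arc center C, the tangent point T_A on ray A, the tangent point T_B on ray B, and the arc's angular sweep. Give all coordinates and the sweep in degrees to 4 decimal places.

bisector direction at 342.9321° = (0.955957,-0.293506)
center distance |VC| = r/sin(θ/2) = 5.142037/sin(23.5156°) = 12.887377
C = V + |VC|·bis = (-4.2130,15.3807)
T_A = V + ((C−V)·d_A)·d_A = V + 11.8171·d_A = (-7.5582,11.4756)
T_B = V + ((C−V)·d_B)·d_B = V + 11.8171·d_B = (-4.7904,20.4902)
sweep = 180° − θ = 132.9689°

center=(-4.2130,15.3807) T_A=(-7.5582,11.4756) T_B=(-4.7904,20.4902) sweep=132.9689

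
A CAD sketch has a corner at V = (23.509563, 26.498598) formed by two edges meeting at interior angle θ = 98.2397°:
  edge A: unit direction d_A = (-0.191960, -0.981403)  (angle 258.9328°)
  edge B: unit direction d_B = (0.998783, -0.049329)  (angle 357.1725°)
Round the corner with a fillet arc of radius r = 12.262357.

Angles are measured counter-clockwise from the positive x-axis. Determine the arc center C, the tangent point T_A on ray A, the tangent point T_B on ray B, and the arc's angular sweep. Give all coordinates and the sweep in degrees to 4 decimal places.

bisector direction at 308.0527° = (0.616385,-0.787445)
center distance |VC| = r/sin(θ/2) = 12.262357/sin(49.1198°) = 16.218327
C = V + |VC|·bis = (33.5063,13.7276)
T_A = V + ((C−V)·d_A)·d_A = V + 10.6146·d_A = (21.4720,16.0814)
T_B = V + ((C−V)·d_B)·d_B = V + 10.6146·d_B = (34.1112,25.9750)
sweep = 180° − θ = 81.7603°

center=(33.5063,13.7276) T_A=(21.4720,16.0814) T_B=(34.1112,25.9750) sweep=81.7603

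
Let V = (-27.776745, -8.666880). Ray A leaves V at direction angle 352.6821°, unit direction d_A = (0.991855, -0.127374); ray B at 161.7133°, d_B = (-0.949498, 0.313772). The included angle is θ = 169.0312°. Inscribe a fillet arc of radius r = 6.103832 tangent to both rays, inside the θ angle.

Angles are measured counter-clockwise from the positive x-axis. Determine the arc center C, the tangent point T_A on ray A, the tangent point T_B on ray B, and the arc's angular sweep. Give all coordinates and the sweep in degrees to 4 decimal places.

center=(-26.4180,-2.6874) T_A=(-27.1955,-8.7415) T_B=(-28.3332,-8.4830) sweep=10.9688

bisector direction at 77.1977° = (0.221588,0.975140)
center distance |VC| = r/sin(θ/2) = 6.103832/sin(84.5156°) = 6.131902
C = V + |VC|·bis = (-26.4180,-2.6874)
T_A = V + ((C−V)·d_A)·d_A = V + 0.5861·d_A = (-27.1955,-8.7415)
T_B = V + ((C−V)·d_B)·d_B = V + 0.5861·d_B = (-28.3332,-8.4830)
sweep = 180° − θ = 10.9688°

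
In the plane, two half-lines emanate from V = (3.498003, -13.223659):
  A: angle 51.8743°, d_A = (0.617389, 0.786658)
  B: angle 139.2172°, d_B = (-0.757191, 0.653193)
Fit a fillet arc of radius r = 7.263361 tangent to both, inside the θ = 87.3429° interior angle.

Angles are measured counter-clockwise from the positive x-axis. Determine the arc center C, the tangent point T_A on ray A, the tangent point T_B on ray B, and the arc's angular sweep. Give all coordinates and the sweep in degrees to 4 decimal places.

center=(2.4815,-2.7542) T_A=(8.1953,-7.2386) T_B=(-2.2629,-8.2540) sweep=92.6571

bisector direction at 95.5457° = (-0.096641,0.995319)
center distance |VC| = r/sin(θ/2) = 7.263361/sin(43.6715°) = 10.518651
C = V + |VC|·bis = (2.4815,-2.7542)
T_A = V + ((C−V)·d_A)·d_A = V + 7.6083·d_A = (8.1953,-7.2386)
T_B = V + ((C−V)·d_B)·d_B = V + 7.6083·d_B = (-2.2629,-8.2540)
sweep = 180° − θ = 92.6571°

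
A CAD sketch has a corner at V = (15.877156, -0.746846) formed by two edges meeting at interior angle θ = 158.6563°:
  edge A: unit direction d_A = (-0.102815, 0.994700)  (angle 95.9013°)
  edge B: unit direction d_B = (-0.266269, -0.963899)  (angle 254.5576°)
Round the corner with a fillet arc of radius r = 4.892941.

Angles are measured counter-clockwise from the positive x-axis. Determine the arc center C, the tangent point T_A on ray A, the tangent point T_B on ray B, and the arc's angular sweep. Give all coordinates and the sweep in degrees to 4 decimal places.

bisector direction at 175.2295° = (-0.996536,0.083166)
center distance |VC| = r/sin(θ/2) = 4.892941/sin(79.3281°) = 4.979059
C = V + |VC|·bis = (10.9153,-0.3328)
T_A = V + ((C−V)·d_A)·d_A = V + 0.9220·d_A = (15.7824,0.1703)
T_B = V + ((C−V)·d_B)·d_B = V + 0.9220·d_B = (15.6316,-1.6356)
sweep = 180° − θ = 21.3437°

center=(10.9153,-0.3328) T_A=(15.7824,0.1703) T_B=(15.6316,-1.6356) sweep=21.3437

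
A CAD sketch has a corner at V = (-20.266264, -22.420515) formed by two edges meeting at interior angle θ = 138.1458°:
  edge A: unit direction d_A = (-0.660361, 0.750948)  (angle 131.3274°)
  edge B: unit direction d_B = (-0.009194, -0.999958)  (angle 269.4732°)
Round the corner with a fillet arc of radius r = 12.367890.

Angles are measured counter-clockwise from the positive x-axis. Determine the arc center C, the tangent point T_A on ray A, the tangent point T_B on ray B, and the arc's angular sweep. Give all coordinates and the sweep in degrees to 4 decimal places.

center=(-32.6771,-27.0361) T_A=(-23.3895,-18.8689) T_B=(-20.3097,-27.1499) sweep=41.8542

bisector direction at 200.4003° = (-0.937280,-0.348577)
center distance |VC| = r/sin(θ/2) = 12.367890/sin(69.0729°) = 13.241347
C = V + |VC|·bis = (-32.6771,-27.0361)
T_A = V + ((C−V)·d_A)·d_A = V + 4.7295·d_A = (-23.3895,-18.8689)
T_B = V + ((C−V)·d_B)·d_B = V + 4.7295·d_B = (-20.3097,-27.1499)
sweep = 180° − θ = 41.8542°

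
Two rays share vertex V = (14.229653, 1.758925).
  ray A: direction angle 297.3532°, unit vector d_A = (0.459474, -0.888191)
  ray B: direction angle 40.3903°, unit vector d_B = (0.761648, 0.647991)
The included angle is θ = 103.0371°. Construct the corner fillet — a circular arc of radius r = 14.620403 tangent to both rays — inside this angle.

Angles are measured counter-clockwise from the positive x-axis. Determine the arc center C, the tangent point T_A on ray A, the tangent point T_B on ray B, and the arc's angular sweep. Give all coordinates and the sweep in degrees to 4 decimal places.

center=(32.5553,-1.8458) T_A=(19.5696,-8.5635) T_B=(23.0814,9.2898) sweep=76.9629

bisector direction at 348.8718° = (0.981198,-0.193006)
center distance |VC| = r/sin(θ/2) = 14.620403/sin(51.5185°) = 18.676830
C = V + |VC|·bis = (32.5553,-1.8458)
T_A = V + ((C−V)·d_A)·d_A = V + 11.6219·d_A = (19.5696,-8.5635)
T_B = V + ((C−V)·d_B)·d_B = V + 11.6219·d_B = (23.0814,9.2898)
sweep = 180° − θ = 76.9629°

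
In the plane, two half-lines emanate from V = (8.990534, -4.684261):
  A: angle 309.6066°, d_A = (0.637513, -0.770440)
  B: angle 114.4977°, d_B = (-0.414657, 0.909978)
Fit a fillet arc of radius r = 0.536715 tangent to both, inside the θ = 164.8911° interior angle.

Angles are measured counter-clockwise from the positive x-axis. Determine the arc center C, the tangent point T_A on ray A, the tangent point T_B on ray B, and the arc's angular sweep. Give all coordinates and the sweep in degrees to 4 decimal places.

bisector direction at 32.0521° = (0.847565,0.530691)
center distance |VC| = r/sin(θ/2) = 0.536715/sin(82.4455°) = 0.541414
C = V + |VC|·bis = (9.4494,-4.3969)
T_A = V + ((C−V)·d_A)·d_A = V + 0.0712·d_A = (9.0359,-4.7391)
T_B = V + ((C−V)·d_B)·d_B = V + 0.0712·d_B = (8.9610,-4.6195)
sweep = 180° − θ = 15.1089°

center=(9.4494,-4.3969) T_A=(9.0359,-4.7391) T_B=(8.9610,-4.6195) sweep=15.1089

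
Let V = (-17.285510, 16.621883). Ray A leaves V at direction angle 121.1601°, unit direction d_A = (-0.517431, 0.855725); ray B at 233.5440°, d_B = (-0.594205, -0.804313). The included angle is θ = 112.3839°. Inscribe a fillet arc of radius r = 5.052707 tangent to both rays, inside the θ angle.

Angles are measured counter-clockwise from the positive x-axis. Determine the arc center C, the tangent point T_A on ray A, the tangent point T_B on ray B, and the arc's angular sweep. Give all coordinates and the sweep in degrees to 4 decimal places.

center=(-23.3600,16.9028) T_A=(-19.0362,19.5172) T_B=(-19.2960,13.9005) sweep=67.6161

bisector direction at 177.3520° = (-0.998932,0.046199)
center distance |VC| = r/sin(θ/2) = 5.052707/sin(56.1919°) = 6.080959
C = V + |VC|·bis = (-23.3600,16.9028)
T_A = V + ((C−V)·d_A)·d_A = V + 3.3835·d_A = (-19.0362,19.5172)
T_B = V + ((C−V)·d_B)·d_B = V + 3.3835·d_B = (-19.2960,13.9005)
sweep = 180° − θ = 67.6161°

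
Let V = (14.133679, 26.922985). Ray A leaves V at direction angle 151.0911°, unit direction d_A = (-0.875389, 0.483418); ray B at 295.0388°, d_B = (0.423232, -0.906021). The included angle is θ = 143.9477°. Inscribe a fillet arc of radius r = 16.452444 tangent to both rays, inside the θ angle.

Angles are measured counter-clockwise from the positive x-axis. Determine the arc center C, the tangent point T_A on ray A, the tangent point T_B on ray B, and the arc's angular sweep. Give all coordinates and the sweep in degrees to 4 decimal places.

center=(1.4934,15.1089) T_A=(9.4468,29.5112) T_B=(16.3997,22.0721) sweep=36.0523

bisector direction at 223.0650° = (-0.730580,-0.682827)
center distance |VC| = r/sin(θ/2) = 16.452444/sin(71.9738°) = 17.301691
C = V + |VC|·bis = (1.4934,15.1089)
T_A = V + ((C−V)·d_A)·d_A = V + 5.3540·d_A = (9.4468,29.5112)
T_B = V + ((C−V)·d_B)·d_B = V + 5.3540·d_B = (16.3997,22.0721)
sweep = 180° − θ = 36.0523°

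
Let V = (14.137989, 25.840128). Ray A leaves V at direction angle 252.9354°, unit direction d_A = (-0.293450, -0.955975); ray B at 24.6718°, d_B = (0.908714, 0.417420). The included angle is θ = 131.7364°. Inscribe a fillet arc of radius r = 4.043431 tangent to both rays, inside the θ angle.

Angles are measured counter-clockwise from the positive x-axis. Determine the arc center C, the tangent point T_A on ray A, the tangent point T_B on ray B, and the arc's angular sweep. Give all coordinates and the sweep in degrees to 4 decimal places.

center=(17.4718,22.9219) T_A=(13.6064,24.1085) T_B=(15.7840,26.5962) sweep=48.2636

bisector direction at 318.8036° = (0.752456,-0.658642)
center distance |VC| = r/sin(θ/2) = 4.043431/sin(65.8682°) = 4.430636
C = V + |VC|·bis = (17.4718,22.9219)
T_A = V + ((C−V)·d_A)·d_A = V + 1.8114·d_A = (13.6064,24.1085)
T_B = V + ((C−V)·d_B)·d_B = V + 1.8114·d_B = (15.7840,26.5962)
sweep = 180° − θ = 48.2636°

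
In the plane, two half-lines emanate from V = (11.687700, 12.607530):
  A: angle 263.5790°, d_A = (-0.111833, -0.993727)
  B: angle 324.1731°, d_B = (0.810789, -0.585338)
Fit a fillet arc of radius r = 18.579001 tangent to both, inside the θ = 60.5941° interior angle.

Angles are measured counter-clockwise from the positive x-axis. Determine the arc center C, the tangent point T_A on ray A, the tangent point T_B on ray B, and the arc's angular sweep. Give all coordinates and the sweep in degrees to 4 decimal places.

center=(26.5941,-21.0687) T_A=(8.1316,-18.9909) T_B=(37.4691,-6.0050) sweep=119.4059

bisector direction at 293.8761° = (0.404759,-0.914423)
center distance |VC| = r/sin(θ/2) = 18.579001/sin(30.2970°) = 36.827792
C = V + |VC|·bis = (26.5941,-21.0687)
T_A = V + ((C−V)·d_A)·d_A = V + 31.7979·d_A = (8.1316,-18.9909)
T_B = V + ((C−V)·d_B)·d_B = V + 31.7979·d_B = (37.4691,-6.0050)
sweep = 180° − θ = 119.4059°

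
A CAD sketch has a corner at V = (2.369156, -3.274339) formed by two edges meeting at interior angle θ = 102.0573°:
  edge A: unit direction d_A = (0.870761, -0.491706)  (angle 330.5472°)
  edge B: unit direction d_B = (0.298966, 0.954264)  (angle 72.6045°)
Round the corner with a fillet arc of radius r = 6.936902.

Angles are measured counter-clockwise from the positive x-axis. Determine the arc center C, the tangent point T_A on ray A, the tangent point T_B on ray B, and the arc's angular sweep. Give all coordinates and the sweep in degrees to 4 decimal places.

bisector direction at 21.5758° = (0.929932,0.367733)
center distance |VC| = r/sin(θ/2) = 6.936902/sin(51.0286°) = 8.922513
C = V + |VC|·bis = (10.6665,0.0068)
T_A = V + ((C−V)·d_A)·d_A = V + 5.6117·d_A = (7.2556,-6.0336)
T_B = V + ((C−V)·d_B)·d_B = V + 5.6117·d_B = (4.0468,2.0807)
sweep = 180° − θ = 77.9427°

center=(10.6665,0.0068) T_A=(7.2556,-6.0336) T_B=(4.0468,2.0807) sweep=77.9427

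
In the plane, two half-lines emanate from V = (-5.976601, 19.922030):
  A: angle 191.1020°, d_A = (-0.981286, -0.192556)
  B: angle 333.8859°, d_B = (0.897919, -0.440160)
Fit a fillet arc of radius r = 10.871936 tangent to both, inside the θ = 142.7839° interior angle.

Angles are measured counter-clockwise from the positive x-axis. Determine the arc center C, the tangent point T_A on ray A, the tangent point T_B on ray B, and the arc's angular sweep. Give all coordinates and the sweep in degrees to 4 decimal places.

bisector direction at 262.4939° = (-0.130631,-0.991431)
center distance |VC| = r/sin(θ/2) = 10.871936/sin(71.3919°) = 11.471632
C = V + |VC|·bis = (-7.4752,8.5487)
T_A = V + ((C−V)·d_A)·d_A = V + 3.6605·d_A = (-9.5686,19.2172)
T_B = V + ((C−V)·d_B)·d_B = V + 3.6605·d_B = (-2.6898,18.3108)
sweep = 180° − θ = 37.2161°

center=(-7.4752,8.5487) T_A=(-9.5686,19.2172) T_B=(-2.6898,18.3108) sweep=37.2161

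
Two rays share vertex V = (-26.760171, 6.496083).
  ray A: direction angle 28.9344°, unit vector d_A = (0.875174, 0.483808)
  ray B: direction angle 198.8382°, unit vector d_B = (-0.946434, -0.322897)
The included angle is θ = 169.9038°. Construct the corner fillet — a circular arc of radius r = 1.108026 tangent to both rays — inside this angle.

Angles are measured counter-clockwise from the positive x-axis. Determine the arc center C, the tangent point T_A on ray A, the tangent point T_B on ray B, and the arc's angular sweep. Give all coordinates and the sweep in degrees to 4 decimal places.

bisector direction at 113.8863° = (-0.404923,0.914351)
center distance |VC| = r/sin(θ/2) = 1.108026/sin(84.9519°) = 1.112341
C = V + |VC|·bis = (-27.2106,7.5132)
T_A = V + ((C−V)·d_A)·d_A = V + 0.0979·d_A = (-26.6745,6.5434)
T_B = V + ((C−V)·d_B)·d_B = V + 0.0979·d_B = (-26.8528,6.4645)
sweep = 180° − θ = 10.0962°

center=(-27.2106,7.5132) T_A=(-26.6745,6.5434) T_B=(-26.8528,6.4645) sweep=10.0962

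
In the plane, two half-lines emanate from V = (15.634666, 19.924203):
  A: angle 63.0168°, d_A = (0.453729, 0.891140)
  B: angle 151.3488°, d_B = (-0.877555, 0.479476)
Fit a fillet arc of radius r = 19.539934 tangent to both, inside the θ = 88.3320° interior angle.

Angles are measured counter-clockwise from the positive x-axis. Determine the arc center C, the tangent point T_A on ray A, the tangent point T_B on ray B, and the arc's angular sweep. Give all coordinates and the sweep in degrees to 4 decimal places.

center=(7.3496,46.7173) T_A=(24.7624,37.8515) T_B=(-2.0193,29.5699) sweep=91.6680

bisector direction at 107.1828° = (-0.295421,0.955367)
center distance |VC| = r/sin(θ/2) = 19.539934/sin(44.1660°) = 28.044818
C = V + |VC|·bis = (7.3496,46.7173)
T_A = V + ((C−V)·d_A)·d_A = V + 20.1172·d_A = (24.7624,37.8515)
T_B = V + ((C−V)·d_B)·d_B = V + 20.1172·d_B = (-2.0193,29.5699)
sweep = 180° − θ = 91.6680°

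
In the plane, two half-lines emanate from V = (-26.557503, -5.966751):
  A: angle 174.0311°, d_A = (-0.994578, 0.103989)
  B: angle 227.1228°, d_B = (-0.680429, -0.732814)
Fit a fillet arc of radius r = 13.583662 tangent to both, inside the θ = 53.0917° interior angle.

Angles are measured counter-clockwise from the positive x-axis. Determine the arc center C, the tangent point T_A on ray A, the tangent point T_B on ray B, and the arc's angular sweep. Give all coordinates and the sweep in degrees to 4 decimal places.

bisector direction at 200.5770° = (-0.936201,-0.351465)
center distance |VC| = r/sin(θ/2) = 13.583662/sin(26.5459°) = 30.394365
C = V + |VC|·bis = (-55.0127,-16.6493)
T_A = V + ((C−V)·d_A)·d_A = V + 27.1901·d_A = (-53.6002,-3.1393)
T_B = V + ((C−V)·d_B)·d_B = V + 27.1901·d_B = (-45.0584,-25.8920)
sweep = 180° − θ = 126.9083°

center=(-55.0127,-16.6493) T_A=(-53.6002,-3.1393) T_B=(-45.0584,-25.8920) sweep=126.9083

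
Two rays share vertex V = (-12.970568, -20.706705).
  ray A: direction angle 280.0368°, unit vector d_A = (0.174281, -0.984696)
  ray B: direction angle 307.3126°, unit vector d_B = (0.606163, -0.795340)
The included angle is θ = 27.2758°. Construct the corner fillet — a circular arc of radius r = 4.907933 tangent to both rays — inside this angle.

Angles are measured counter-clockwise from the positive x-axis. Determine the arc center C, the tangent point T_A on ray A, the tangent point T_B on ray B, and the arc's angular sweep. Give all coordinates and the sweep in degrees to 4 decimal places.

center=(-4.6123,-39.7702) T_A=(-9.4451,-40.6255) T_B=(-0.7088,-36.7952) sweep=152.7242

bisector direction at 293.6747° = (0.401543,-0.915840)
center distance |VC| = r/sin(θ/2) = 4.907933/sin(13.6379°) = 20.815290
C = V + |VC|·bis = (-4.6123,-39.7702)
T_A = V + ((C−V)·d_A)·d_A = V + 20.2284·d_A = (-9.4451,-40.6255)
T_B = V + ((C−V)·d_B)·d_B = V + 20.2284·d_B = (-0.7088,-36.7952)
sweep = 180° − θ = 152.7242°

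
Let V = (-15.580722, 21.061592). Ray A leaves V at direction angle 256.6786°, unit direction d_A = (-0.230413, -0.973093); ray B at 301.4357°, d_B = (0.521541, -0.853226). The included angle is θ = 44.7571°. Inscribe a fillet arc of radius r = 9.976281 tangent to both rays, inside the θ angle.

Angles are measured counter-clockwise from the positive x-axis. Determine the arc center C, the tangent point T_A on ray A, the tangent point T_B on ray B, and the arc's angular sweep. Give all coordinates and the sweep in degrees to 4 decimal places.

bisector direction at 279.0572° = (0.157420,-0.987532)
center distance |VC| = r/sin(θ/2) = 9.976281/sin(22.3786°) = 26.203431
C = V + |VC|·bis = (-11.4558,-4.8151)
T_A = V + ((C−V)·d_A)·d_A = V + 24.2300·d_A = (-21.1636,-2.5165)
T_B = V + ((C−V)·d_B)·d_B = V + 24.2300·d_B = (-2.9438,0.3879)
sweep = 180° − θ = 135.2429°

center=(-11.4558,-4.8151) T_A=(-21.1636,-2.5165) T_B=(-2.9438,0.3879) sweep=135.2429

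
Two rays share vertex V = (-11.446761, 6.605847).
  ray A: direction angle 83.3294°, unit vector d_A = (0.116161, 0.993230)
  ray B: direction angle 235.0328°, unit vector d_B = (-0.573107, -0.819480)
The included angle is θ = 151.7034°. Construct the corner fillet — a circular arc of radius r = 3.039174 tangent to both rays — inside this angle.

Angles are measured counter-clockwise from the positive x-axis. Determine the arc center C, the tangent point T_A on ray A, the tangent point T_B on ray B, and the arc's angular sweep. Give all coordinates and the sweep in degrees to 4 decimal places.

center=(-14.3764,7.7198) T_A=(-11.3578,7.3668) T_B=(-11.8858,5.9780) sweep=28.2966

bisector direction at 159.1811° = (-0.934708,0.355415)
center distance |VC| = r/sin(θ/2) = 3.039174/sin(75.8517°) = 3.134247
C = V + |VC|·bis = (-14.3764,7.7198)
T_A = V + ((C−V)·d_A)·d_A = V + 0.7661·d_A = (-11.3578,7.3668)
T_B = V + ((C−V)·d_B)·d_B = V + 0.7661·d_B = (-11.8858,5.9780)
sweep = 180° − θ = 28.2966°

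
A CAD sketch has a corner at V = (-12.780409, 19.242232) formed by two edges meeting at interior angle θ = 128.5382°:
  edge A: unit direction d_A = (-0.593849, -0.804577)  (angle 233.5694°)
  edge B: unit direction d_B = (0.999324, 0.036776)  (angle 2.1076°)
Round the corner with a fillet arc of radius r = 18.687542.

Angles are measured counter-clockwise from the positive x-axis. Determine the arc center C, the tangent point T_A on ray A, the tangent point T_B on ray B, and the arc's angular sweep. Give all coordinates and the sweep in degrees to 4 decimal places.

center=(-3.0931,0.8985) T_A=(-18.1287,11.9961) T_B=(-3.7804,19.5734) sweep=51.4618

bisector direction at 297.8385° = (0.466981,-0.884267)
center distance |VC| = r/sin(θ/2) = 18.687542/sin(64.2691°) = 20.744505
C = V + |VC|·bis = (-3.0931,0.8985)
T_A = V + ((C−V)·d_A)·d_A = V + 9.0061·d_A = (-18.1287,11.9961)
T_B = V + ((C−V)·d_B)·d_B = V + 9.0061·d_B = (-3.7804,19.5734)
sweep = 180° − θ = 51.4618°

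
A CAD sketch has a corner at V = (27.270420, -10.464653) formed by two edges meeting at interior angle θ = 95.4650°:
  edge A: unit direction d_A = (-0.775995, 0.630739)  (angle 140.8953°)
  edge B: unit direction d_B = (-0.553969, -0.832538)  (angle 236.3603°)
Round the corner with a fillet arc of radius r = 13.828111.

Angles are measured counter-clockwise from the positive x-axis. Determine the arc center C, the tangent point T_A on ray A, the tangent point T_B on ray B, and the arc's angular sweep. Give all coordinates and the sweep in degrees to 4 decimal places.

center=(8.7956,-13.2679) T_A=(17.5175,-2.5373) T_B=(20.3080,-20.9282) sweep=84.5350

bisector direction at 188.6278° = (-0.988684,-0.150015)
center distance |VC| = r/sin(θ/2) = 13.828111/sin(47.7325°) = 18.686315
C = V + |VC|·bis = (8.7956,-13.2679)
T_A = V + ((C−V)·d_A)·d_A = V + 12.5683·d_A = (17.5175,-2.5373)
T_B = V + ((C−V)·d_B)·d_B = V + 12.5683·d_B = (20.3080,-20.9282)
sweep = 180° − θ = 84.5350°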